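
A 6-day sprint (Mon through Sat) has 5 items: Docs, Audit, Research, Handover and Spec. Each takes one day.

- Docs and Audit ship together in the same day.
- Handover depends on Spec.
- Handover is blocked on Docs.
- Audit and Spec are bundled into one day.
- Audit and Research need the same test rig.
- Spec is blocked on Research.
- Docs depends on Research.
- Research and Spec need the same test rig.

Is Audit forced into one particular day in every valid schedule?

Audit can be Tue (e.g. Handover=Wed; Audit=Tue; Spec=Tue; Research=Mon; Docs=Tue) or Wed (e.g. Spec in Wed, Audit in Wed, Docs in Wed, Research in Mon, Handover in Thu).

No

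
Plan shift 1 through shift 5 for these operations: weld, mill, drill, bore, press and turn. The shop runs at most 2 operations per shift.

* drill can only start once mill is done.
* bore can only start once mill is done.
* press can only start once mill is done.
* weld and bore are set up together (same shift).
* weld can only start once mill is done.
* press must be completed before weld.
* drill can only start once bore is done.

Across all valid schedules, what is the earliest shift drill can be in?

shift 4

Precedence pushes drill to at least shift 4.
drill at shift 4 is achievable: turn -> shift 1, mill -> shift 1, weld -> shift 3, press -> shift 2, bore -> shift 3, drill -> shift 4.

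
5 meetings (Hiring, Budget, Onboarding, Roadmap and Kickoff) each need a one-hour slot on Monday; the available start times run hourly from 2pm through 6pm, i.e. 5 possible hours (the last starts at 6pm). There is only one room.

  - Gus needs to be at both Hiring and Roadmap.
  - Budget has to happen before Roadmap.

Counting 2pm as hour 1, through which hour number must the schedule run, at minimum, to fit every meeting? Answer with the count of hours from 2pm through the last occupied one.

5 hours

The precedence chain requires at least 2 distinct hours.
With at most 1 per hour and 5 meetings, at least 5 hours are needed.
5 works (last occupied hour: 6pm): for example Roadmap=3pm; Onboarding=5pm; Kickoff=6pm; Hiring=4pm; Budget=2pm.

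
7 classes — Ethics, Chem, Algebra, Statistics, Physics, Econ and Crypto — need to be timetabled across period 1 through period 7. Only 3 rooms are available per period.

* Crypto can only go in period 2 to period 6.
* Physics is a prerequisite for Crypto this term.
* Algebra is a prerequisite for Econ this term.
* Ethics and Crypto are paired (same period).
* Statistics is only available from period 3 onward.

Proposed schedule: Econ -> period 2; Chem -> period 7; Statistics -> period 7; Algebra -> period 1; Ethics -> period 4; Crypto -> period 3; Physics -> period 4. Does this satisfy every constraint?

No — it violates: Physics is a prerequisite for Crypto this term

Only 3 rooms are available per period — holds.
Physics is a prerequisite for Crypto this term — violated.
Crypto can only go in period 2 to period 6 — holds.
Ethics and Crypto are paired (same period) — violated.
Statistics is only available from period 3 onward — holds.
Algebra is a prerequisite for Econ this term — holds.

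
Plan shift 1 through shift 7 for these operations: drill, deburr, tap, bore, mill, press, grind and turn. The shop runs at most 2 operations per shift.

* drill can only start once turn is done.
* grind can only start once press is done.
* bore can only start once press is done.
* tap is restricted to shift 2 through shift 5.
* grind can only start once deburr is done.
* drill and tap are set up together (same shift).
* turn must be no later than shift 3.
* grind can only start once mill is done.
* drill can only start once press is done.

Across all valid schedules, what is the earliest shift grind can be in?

Precedence pushes grind to at least shift 2.
grind at shift 3 is achievable: drill -> shift 4; tap -> shift 4; press -> shift 1; bore -> shift 3; grind -> shift 3; deburr -> shift 2; mill -> shift 2; turn -> shift 1.
Nothing earlier works — the capacity limit rule out every shift before shift 3.

shift 3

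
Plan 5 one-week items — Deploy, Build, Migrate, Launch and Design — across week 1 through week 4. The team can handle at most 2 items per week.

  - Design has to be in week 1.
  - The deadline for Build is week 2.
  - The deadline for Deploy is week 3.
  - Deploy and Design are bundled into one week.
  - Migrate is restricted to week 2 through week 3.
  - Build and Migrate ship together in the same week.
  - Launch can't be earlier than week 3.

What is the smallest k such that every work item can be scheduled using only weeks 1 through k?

With at most 2 per week and 5 work items, at least 3 weeks are needed.
Launch can't be placed before week 3, so the schedule must run through at least week 3.
3 works (last occupied week: week 3): for example Launch=week 3, Design=week 1, Migrate=week 2, Deploy=week 1, Build=week 2.

3 weeks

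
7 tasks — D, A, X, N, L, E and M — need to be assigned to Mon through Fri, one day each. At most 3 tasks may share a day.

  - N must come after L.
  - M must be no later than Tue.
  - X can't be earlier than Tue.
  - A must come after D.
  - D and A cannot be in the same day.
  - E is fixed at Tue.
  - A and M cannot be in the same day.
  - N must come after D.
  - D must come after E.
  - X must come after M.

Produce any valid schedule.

L -> Mon, D -> Wed, N -> Thu, E -> Tue, M -> Mon, X -> Tue, A -> Thu

Checking: M(Mon) before X(Tue); D(Wed) before N(Thu); L(Mon) before N(Thu); D(Wed) before A(Thu); E(Tue) before D(Wed); D(Wed) != A(Thu); A(Thu) != M(Mon); X=Tue in [Tue,Fri]; M=Mon in [Mon,Tue]; E=Tue in [Tue,Tue]; max 2 per day (cap 3).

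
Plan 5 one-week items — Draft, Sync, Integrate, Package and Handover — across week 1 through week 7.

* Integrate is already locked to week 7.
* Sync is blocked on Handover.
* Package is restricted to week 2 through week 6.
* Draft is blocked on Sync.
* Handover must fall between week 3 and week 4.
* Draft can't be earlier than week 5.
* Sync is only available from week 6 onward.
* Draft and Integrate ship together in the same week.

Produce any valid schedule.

Handover=week 3, Sync=week 6, Package=week 2, Integrate=week 7, Draft=week 7

Checking: Handover(week 3) before Sync(week 6); Sync(week 6) before Draft(week 7); Draft = Integrate = week 7; Package=week 2 in [week 2,week 6]; Sync=week 6 in [week 6,week 7]; Handover=week 3 in [week 3,week 4]; Integrate=week 7 in [week 7,week 7]; Draft=week 7 in [week 5,week 7].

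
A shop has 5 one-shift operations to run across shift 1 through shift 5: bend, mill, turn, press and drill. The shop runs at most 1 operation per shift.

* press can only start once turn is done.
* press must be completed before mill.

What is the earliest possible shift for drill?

drill at shift 1 is achievable: drill -> shift 1, turn -> shift 2, bend -> shift 5, press -> shift 3, mill -> shift 4.

shift 1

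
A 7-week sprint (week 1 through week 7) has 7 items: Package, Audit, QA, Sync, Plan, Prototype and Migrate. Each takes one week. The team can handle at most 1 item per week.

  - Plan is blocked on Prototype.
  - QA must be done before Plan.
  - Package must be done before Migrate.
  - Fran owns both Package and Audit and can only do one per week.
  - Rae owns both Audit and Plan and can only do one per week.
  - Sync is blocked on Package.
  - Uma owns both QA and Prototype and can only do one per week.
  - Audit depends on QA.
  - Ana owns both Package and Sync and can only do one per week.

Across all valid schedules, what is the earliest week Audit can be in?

Precedence pushes Audit to at least week 2.
Audit at week 2 is achievable: Audit=week 2, QA=week 1, Migrate=week 7, Sync=week 6, Prototype=week 4, Plan=week 5, Package=week 3.

week 2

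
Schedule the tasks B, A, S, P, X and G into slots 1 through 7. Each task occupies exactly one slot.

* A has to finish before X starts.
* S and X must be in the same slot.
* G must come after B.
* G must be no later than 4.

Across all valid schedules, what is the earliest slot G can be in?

2

Precedence pushes G to at least 2; G's own window allows nothing later than 4.
G at 2 is achievable: P=1, A=1, B=1, G=2, X=2, S=2.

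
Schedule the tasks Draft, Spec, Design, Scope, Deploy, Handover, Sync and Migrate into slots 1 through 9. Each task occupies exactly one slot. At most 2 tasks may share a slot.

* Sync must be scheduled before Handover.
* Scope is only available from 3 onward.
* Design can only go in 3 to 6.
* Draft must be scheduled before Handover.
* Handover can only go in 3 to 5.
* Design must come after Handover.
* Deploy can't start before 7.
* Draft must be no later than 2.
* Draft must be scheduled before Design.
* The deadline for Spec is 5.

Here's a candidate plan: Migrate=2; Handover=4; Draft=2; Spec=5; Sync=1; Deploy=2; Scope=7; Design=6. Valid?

Handover can only go in 3 to 5 — holds.
Draft must be scheduled before Design — holds.
Design can only go in 3 to 6 — holds.
Draft must be scheduled before Handover — holds.
Sync must be scheduled before Handover — holds.
At most 2 tasks may share a slot — violated.
The deadline for Spec is 5 — holds.
Scope is only available from 3 onward — holds.
Design must come after Handover — holds.
Draft must be no later than 2 — holds.
Deploy can't start before 7 — violated.

No — it violates: At most 2 tasks may share a slot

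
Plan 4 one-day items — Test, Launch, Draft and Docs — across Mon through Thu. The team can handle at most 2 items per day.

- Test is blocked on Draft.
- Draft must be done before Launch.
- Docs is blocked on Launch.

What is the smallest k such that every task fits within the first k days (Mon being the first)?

The precedence chain requires at least 3 distinct days.
With at most 2 per day and 4 tasks, at least 2 days are needed.
3 works (last occupied day: Wed): for example Docs -> Wed, Launch -> Tue, Draft -> Mon, Test -> Tue.

3 days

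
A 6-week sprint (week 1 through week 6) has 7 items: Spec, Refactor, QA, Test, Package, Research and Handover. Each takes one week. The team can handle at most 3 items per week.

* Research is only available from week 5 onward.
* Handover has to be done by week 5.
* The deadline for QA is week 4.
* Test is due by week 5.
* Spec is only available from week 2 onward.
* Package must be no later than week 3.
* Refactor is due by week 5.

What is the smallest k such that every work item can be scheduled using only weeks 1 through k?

With at most 3 per week and 7 work items, at least 3 weeks are needed.
Research can't be placed before week 5, so the schedule must run through at least week 5.
5 works (last occupied week: week 5): for example Test -> week 2, Research -> week 5, Spec -> week 2, Refactor -> week 1, QA -> week 1, Handover -> week 2, Package -> week 1.

5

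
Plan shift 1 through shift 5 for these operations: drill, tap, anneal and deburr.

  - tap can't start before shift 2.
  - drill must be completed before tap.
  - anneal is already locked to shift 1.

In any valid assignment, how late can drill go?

Downstream work caps drill at shift 4.
drill at shift 4 is achievable: drill in shift 4, anneal in shift 1, deburr in shift 1, tap in shift 5.

shift 4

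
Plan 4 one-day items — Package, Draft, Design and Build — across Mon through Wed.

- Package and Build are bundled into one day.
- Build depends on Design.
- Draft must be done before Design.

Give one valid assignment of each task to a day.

Draft=Mon; Package=Wed; Design=Tue; Build=Wed

Checking: Draft(Mon) before Design(Tue); Design(Tue) before Build(Wed); Package = Build = Wed.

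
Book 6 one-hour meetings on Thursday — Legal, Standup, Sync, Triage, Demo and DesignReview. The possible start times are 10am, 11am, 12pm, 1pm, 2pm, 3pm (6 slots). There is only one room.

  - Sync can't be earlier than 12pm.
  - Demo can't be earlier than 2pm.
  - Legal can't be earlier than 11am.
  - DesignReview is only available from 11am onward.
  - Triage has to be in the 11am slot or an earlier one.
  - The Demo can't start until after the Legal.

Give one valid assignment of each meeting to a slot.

Demo -> 2pm, Legal -> 11am, DesignReview -> 1pm, Triage -> 10am, Sync -> 12pm, Standup -> 3pm

Checking: Legal(11am) before Demo(2pm); DesignReview=1pm in [11am,3pm]; Sync=12pm in [12pm,3pm]; Legal=11am in [11am,3pm]; Triage=10am in [10am,11am]; Demo=2pm in [2pm,3pm]; max 1 per slot (cap 1).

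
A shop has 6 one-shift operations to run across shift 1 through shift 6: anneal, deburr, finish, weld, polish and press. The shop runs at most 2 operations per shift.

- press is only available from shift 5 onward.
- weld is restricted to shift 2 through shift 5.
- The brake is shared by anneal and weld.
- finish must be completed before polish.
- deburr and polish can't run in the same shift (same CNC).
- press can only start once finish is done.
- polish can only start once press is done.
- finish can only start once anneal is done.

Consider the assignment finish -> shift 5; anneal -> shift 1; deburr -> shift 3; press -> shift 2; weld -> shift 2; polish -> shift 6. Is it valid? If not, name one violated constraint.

No. press can only start once finish is done is not satisfied.

press can only start once finish is done — violated.
The brake is shared by anneal and weld — holds.
polish can only start once press is done — holds.
weld is restricted to shift 2 through shift 5 — holds.
press is only available from shift 5 onward — violated.
finish must be completed before polish — holds.
finish can only start once anneal is done — holds.
The shop runs at most 2 operations per shift — holds.
deburr and polish can't run in the same shift (same CNC) — holds.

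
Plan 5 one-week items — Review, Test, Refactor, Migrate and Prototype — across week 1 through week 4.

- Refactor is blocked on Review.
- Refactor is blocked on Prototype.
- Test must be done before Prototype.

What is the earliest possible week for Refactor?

week 3

Precedence pushes Refactor to at least week 3.
Refactor at week 3 is achievable: Prototype=week 2; Review=week 1; Test=week 1; Refactor=week 3; Migrate=week 1.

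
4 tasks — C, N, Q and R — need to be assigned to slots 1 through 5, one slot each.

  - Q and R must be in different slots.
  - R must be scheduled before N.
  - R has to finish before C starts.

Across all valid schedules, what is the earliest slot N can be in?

Precedence pushes N to at least 2.
N at 2 is achievable: R in 1, N in 2, Q in 2, C in 2.

2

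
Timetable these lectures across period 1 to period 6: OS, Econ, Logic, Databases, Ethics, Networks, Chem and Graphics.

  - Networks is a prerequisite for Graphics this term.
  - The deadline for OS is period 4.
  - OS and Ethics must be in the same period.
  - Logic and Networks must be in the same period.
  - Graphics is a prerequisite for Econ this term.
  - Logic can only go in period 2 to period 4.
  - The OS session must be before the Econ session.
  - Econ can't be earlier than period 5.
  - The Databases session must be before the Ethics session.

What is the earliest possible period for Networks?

Networks must be in the same period as Logic, which can't be before period 2, so Networks is at least period 2; downstream work caps Networks at period 4.
Networks at period 2 is achievable: Chem in period 1; Databases in period 1; Networks in period 2; Graphics in period 3; Ethics in period 2; Econ in period 5; OS in period 2; Logic in period 2.

period 2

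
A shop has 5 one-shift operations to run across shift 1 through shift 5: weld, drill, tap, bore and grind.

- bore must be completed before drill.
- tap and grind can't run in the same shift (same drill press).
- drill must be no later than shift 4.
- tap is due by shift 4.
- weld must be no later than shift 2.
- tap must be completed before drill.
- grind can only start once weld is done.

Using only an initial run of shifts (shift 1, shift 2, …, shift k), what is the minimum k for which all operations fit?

2 shifts

The precedence chain requires at least 2 distinct shifts.
2 works (last occupied shift: shift 2): for example grind -> shift 2, tap -> shift 1, weld -> shift 1, bore -> shift 1, drill -> shift 2.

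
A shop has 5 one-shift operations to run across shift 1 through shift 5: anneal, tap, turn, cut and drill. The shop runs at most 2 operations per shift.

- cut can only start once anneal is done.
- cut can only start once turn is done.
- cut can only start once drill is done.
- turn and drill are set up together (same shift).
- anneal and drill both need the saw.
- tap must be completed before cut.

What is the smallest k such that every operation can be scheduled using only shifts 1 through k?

The precedence chain requires at least 2 distinct shifts.
With at most 2 per shift and 5 operations, at least 3 shifts are needed.
3 works (last occupied shift: shift 3): for example drill -> shift 2; cut -> shift 3; turn -> shift 2; tap -> shift 1; anneal -> shift 1.

3 shifts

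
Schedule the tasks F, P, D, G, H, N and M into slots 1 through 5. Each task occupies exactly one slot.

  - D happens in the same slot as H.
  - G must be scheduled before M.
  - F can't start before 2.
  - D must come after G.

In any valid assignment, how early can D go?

2

Precedence pushes D to at least 2.
D at 2 is achievable: G=1; F=2; M=2; H=2; P=1; N=1; D=2.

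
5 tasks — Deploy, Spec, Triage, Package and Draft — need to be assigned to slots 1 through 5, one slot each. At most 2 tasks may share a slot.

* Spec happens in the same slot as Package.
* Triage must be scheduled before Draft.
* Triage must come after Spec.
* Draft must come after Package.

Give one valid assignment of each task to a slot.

Package in 1, Triage in 2, Spec in 1, Draft in 3, Deploy in 2

Checking: Package(1) before Draft(3); Spec(1) before Triage(2); Triage(2) before Draft(3); Spec = Package = 1; max 2 per slot (cap 2).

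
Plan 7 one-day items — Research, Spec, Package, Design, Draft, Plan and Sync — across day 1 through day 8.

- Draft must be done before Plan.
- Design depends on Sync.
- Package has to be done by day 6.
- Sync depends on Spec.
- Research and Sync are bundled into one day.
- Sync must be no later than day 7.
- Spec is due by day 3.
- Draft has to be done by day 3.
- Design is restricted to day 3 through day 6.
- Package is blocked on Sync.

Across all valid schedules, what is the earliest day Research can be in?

Research must be in the same day as Sync, which can't be before day 2, so Research is at least day 2; Research must be in the same day as Sync, which can't be after day 5, so Research is at most day 5.
Research at day 2 is achievable: Plan in day 2; Draft in day 1; Package in day 3; Design in day 3; Research in day 2; Spec in day 1; Sync in day 2.

day 2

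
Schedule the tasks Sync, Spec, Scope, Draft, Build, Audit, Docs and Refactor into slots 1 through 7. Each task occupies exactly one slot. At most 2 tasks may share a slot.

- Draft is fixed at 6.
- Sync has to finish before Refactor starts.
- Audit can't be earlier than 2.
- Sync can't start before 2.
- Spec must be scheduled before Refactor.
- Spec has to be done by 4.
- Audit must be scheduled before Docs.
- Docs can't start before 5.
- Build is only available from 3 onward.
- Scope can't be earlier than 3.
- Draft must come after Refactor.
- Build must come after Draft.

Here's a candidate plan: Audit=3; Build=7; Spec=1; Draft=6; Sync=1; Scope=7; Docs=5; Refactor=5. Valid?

No. Sync can't start before 2 is not satisfied.

At most 2 tasks may share a slot — holds.
Spec has to be done by 4 — holds.
Spec must be scheduled before Refactor — holds.
Build is only available from 3 onward — holds.
Build must come after Draft — holds.
Docs can't start before 5 — holds.
Audit must be scheduled before Docs — holds.
Sync has to finish before Refactor starts — holds.
Draft is fixed at 6 — holds.
Draft must come after Refactor — holds.
Audit can't be earlier than 2 — holds.
Sync can't start before 2 — violated.
Scope can't be earlier than 3 — holds.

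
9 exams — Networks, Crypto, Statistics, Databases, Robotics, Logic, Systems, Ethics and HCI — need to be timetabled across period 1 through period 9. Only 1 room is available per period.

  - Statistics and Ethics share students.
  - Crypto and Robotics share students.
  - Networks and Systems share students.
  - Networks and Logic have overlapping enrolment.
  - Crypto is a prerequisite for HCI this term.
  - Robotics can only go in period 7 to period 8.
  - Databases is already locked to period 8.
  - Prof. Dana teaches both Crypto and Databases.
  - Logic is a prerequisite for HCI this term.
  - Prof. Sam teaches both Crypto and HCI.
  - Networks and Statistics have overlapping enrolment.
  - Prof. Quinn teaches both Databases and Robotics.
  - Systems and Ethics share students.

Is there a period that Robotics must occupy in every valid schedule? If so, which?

period 7

Robotics's window is period 7–period 8.
Databases is fixed at period 8, and Robotics can't share a period with Databases.
So Robotics must be period 7.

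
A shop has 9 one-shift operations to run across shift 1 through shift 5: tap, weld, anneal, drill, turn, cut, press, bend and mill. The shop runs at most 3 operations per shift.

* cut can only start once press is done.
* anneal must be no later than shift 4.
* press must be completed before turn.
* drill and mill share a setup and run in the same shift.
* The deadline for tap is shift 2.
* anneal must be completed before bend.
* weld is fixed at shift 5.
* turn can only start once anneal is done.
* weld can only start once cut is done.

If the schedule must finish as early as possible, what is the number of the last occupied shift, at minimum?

The precedence chain requires at least 3 distinct shifts.
With at most 3 per shift and 9 operations, at least 3 shifts are needed.
weld can't be placed before shift 5, so the schedule must run through at least shift 5.
5 works (last occupied shift: shift 5): for example bend=shift 2; press=shift 1; tap=shift 1; weld=shift 5; mill=shift 3; cut=shift 2; drill=shift 3; anneal=shift 1; turn=shift 2.

shift 5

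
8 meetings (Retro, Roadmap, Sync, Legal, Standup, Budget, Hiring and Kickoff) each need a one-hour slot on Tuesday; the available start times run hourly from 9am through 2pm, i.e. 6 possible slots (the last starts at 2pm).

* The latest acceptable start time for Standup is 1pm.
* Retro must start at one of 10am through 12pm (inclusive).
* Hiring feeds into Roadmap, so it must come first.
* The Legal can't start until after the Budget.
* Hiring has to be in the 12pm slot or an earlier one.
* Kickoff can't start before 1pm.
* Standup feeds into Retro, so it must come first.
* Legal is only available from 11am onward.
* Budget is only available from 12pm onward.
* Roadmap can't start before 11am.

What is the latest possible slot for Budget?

1pm

Budget is available from 12pm; downstream work caps Budget at 1pm.
Budget at 1pm is achievable: Kickoff in 1pm, Standup in 9am, Sync in 9am, Legal in 2pm, Roadmap in 11am, Budget in 1pm, Retro in 10am, Hiring in 9am.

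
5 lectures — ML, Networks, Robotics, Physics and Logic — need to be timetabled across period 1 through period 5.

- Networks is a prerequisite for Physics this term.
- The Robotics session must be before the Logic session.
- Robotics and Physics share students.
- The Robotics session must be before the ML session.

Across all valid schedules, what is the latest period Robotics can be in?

Downstream work caps Robotics at period 4.
Robotics at period 4 is achievable: Logic in period 5; Networks in period 1; Robotics in period 4; ML in period 5; Physics in period 2.

period 4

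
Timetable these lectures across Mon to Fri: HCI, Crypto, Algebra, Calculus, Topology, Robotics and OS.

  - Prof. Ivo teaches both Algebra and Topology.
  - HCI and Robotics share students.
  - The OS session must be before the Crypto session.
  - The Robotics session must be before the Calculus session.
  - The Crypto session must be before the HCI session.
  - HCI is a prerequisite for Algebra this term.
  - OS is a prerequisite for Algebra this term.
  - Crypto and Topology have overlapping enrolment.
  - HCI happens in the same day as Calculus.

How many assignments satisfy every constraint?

Splitting on HCI: it can be Wed (12), Thu (27). Listing each branch's schedules as (Crypto, Algebra, Calculus, Topology, Robotics, OS):
HCI=Wed: (Tue,Thu,Wed,Mon,Mon,Mon) (Tue,Thu,Wed,Mon,Tue,Mon) (Tue,Thu,Wed,Wed,Mon,Mon) (Tue,Thu,Wed,Wed,Tue,Mon) (Tue,Thu,Wed,Fri,Mon,Mon) (Tue,Thu,Wed,Fri,Tue,Mon) (Tue,Fri,Wed,Mon,Mon,Mon) (Tue,Fri,Wed,Mon,Tue,Mon) (Tue,Fri,Wed,Wed,Mon,Mon) (Tue,Fri,Wed,Wed,Tue,Mon) (Tue,Fri,Wed,Thu,Mon,Mon) (Tue,Fri,Wed,Thu,Tue,Mon) — 12.
HCI=Thu: (Tue,Fri,Thu,Mon,Mon,Mon) (Tue,Fri,Thu,Mon,Tue,Mon) (Tue,Fri,Thu,Mon,Wed,Mon) (Tue,Fri,Thu,Wed,Mon,Mon) (Tue,Fri,Thu,Wed,Tue,Mon) (Tue,Fri,Thu,Wed,Wed,Mon) (Tue,Fri,Thu,Thu,Mon,Mon) (Tue,Fri,Thu,Thu,Tue,Mon) (Tue,Fri,Thu,Thu,Wed,Mon) (Wed,Fri,Thu,Mon,Mon,Mon) (Wed,Fri,Thu,Mon,Mon,Tue) (Wed,Fri,Thu,Mon,Tue,Mon) (Wed,Fri,Thu,Mon,Tue,Tue) (Wed,Fri,Thu,Mon,Wed,Mon) (Wed,Fri,Thu,Mon,Wed,Tue) (Wed,Fri,Thu,Tue,Mon,Mon) (Wed,Fri,Thu,Tue,Mon,Tue) (Wed,Fri,Thu,Tue,Tue,Mon) (Wed,Fri,Thu,Tue,Tue,Tue) (Wed,Fri,Thu,Tue,Wed,Mon) (Wed,Fri,Thu,Tue,Wed,Tue) (Wed,Fri,Thu,Thu,Mon,Mon) (Wed,Fri,Thu,Thu,Mon,Tue) (Wed,Fri,Thu,Thu,Tue,Mon) (Wed,Fri,Thu,Thu,Tue,Tue) (Wed,Fri,Thu,Thu,Wed,Mon) (Wed,Fri,Thu,Thu,Wed,Tue) — 27.
Summing: 12 + 27 = 39.

39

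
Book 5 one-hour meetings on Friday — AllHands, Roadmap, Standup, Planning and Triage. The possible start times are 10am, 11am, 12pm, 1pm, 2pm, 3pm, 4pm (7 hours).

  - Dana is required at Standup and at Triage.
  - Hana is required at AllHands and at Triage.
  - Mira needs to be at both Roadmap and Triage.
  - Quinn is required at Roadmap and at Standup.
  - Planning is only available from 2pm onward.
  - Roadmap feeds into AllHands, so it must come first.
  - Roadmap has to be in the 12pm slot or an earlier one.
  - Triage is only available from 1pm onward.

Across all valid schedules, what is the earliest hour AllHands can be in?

Precedence pushes AllHands to at least 11am.
AllHands at 11am is achievable: Standup in 11am, AllHands in 11am, Roadmap in 10am, Planning in 2pm, Triage in 1pm.

11am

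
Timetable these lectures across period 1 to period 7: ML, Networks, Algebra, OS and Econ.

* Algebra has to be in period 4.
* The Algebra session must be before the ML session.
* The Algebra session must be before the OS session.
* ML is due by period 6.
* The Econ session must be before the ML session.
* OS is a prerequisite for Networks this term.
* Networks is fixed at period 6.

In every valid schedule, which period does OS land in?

period 5

Algebra is fixed at period 4 and must come before OS, so OS is at least period 5.
Networks is fixed at period 6 and must come after OS, so OS is at most period 5.
So OS must be period 5.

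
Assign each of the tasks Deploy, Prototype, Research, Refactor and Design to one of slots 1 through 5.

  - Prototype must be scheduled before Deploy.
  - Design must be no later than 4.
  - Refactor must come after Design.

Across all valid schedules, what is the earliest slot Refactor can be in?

Precedence pushes Refactor to at least 2.
Refactor at 2 is achievable: Refactor=2; Design=1; Research=1; Prototype=1; Deploy=2.

2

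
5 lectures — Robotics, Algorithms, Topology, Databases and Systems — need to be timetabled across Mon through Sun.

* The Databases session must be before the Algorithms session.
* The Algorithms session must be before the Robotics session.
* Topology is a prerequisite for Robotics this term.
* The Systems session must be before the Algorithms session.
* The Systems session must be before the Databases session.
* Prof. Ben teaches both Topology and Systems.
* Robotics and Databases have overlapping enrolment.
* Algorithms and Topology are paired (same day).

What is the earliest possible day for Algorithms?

Wed

Precedence pushes Algorithms to at least Wed; downstream work caps Algorithms at Sat.
Algorithms at Wed is achievable: Databases=Tue, Algorithms=Wed, Systems=Mon, Robotics=Thu, Topology=Wed.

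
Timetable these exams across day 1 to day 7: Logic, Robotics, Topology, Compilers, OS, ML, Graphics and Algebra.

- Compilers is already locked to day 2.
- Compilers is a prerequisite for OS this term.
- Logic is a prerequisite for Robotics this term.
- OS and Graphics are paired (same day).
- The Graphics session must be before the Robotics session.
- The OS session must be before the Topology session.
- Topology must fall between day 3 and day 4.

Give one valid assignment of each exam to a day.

Compilers -> day 2; Algebra -> day 1; Graphics -> day 3; ML -> day 1; Robotics -> day 4; Logic -> day 1; OS -> day 3; Topology -> day 4

Checking: Compilers(day 2) before OS(day 3); Logic(day 1) before Robotics(day 4); Graphics(day 3) before Robotics(day 4); OS(day 3) before Topology(day 4); OS = Graphics = day 3; Topology=day 4 in [day 3,day 4]; Compilers=day 2 in [day 2,day 2].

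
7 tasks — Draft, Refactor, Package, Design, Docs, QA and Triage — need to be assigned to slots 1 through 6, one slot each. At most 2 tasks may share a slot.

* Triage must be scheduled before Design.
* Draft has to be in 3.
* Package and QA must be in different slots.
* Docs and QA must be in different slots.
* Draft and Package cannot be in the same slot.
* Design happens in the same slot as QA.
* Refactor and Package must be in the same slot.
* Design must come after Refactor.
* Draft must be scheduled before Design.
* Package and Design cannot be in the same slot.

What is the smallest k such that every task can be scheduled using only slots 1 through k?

4

The precedence chain requires at least 2 distinct slots.
With at most 2 per slot and 7 tasks, at least 4 slots are needed.
Propagating the time windows through the other constraints, Design can't land before 4, so the schedule must run through at least slot 4.
4 works (last occupied slot: 4): for example Docs in 2; Draft in 3; Package in 1; Triage in 2; Refactor in 1; QA in 4; Design in 4.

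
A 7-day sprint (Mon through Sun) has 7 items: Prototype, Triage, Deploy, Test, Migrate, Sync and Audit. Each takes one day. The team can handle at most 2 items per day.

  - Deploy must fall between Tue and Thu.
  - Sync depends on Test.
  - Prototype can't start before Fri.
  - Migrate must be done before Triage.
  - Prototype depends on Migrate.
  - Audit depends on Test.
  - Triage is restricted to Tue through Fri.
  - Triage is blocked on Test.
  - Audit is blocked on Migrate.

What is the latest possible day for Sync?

Precedence pushes Sync to at least Tue.
Sync at Sun is achievable: Deploy=Tue; Audit=Wed; Sync=Sun; Test=Mon; Migrate=Mon; Triage=Tue; Prototype=Fri.

Sun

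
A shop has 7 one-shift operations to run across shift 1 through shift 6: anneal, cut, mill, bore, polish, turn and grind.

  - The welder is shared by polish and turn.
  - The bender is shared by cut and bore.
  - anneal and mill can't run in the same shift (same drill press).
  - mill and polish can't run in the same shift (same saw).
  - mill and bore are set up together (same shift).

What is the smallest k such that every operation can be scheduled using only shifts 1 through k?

Could 1 shift be enough, i.e. nothing placed later than shift 1? No: bore can't share with cut (shift 1) → nothing is left.
So 1 shift is not enough.
2 works (last occupied shift: shift 2): for example grind -> shift 1; cut -> shift 1; bore -> shift 2; anneal -> shift 1; mill -> shift 2; polish -> shift 1; turn -> shift 2.

2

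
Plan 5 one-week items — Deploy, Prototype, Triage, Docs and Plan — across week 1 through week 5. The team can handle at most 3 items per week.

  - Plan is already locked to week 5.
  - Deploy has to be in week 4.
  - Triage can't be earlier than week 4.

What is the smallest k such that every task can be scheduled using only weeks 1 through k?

5

With at most 3 per week and 5 tasks, at least 2 weeks are needed.
Plan can't be placed before week 5, so the schedule must run through at least week 5.
5 works (last occupied week: week 5): for example Prototype=week 1, Plan=week 5, Docs=week 1, Deploy=week 4, Triage=week 4.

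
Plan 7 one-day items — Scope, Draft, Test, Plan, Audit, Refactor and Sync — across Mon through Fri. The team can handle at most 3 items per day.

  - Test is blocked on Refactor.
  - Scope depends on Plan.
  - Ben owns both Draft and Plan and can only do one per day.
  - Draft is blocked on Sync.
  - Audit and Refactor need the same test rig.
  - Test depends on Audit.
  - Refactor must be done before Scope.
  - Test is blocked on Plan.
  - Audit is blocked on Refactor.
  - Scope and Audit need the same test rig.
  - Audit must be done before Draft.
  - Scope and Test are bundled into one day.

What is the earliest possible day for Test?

Wed

Precedence pushes Test to at least Wed.
Test at Wed is achievable: Test -> Wed; Audit -> Tue; Sync -> Mon; Draft -> Wed; Refactor -> Mon; Plan -> Mon; Scope -> Wed.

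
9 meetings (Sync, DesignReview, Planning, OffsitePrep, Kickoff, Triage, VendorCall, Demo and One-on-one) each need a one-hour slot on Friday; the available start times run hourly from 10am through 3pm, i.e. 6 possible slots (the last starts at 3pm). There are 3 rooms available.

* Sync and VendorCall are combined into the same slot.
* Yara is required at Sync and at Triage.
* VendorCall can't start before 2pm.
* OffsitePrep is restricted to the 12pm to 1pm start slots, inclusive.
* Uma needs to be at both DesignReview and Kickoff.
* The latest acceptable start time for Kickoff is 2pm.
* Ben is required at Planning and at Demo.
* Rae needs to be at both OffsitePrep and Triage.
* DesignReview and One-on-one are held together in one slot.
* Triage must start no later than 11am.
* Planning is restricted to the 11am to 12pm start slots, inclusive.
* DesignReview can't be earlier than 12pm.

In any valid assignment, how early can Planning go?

11am

Planning is available from 11am; Planning's own window allows nothing later than 12pm.
Planning at 11am is achievable: One-on-one in 12pm, OffsitePrep in 12pm, Planning in 11am, DesignReview in 12pm, Demo in 10am, Kickoff in 10am, VendorCall in 2pm, Triage in 10am, Sync in 2pm.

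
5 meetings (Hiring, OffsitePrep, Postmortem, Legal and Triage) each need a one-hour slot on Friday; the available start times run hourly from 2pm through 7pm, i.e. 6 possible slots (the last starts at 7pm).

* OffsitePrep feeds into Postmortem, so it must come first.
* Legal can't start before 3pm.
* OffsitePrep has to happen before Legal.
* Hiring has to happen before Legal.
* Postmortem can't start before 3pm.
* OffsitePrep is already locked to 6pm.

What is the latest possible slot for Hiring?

6pm

Downstream work caps Hiring at 6pm.
Hiring at 6pm is achievable: Hiring=6pm; OffsitePrep=6pm; Triage=2pm; Postmortem=7pm; Legal=7pm.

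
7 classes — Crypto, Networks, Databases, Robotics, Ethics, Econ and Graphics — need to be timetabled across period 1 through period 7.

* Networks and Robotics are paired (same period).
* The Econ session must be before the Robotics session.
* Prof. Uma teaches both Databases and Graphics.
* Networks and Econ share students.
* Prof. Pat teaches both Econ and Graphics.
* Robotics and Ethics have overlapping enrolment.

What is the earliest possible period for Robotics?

Precedence pushes Robotics to at least period 2.
Robotics at period 2 is achievable: Econ=period 1, Networks=period 2, Ethics=period 1, Databases=period 1, Graphics=period 2, Crypto=period 1, Robotics=period 2.

period 2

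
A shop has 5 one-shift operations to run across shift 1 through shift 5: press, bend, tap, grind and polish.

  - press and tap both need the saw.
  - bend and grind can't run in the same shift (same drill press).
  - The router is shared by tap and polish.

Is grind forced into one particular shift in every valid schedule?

grind can be shift 1 (e.g. grind -> shift 1, bend -> shift 2, tap -> shift 2, polish -> shift 1, press -> shift 1) or shift 2 (e.g. tap=shift 2, press=shift 1, bend=shift 1, grind=shift 2, polish=shift 1).

No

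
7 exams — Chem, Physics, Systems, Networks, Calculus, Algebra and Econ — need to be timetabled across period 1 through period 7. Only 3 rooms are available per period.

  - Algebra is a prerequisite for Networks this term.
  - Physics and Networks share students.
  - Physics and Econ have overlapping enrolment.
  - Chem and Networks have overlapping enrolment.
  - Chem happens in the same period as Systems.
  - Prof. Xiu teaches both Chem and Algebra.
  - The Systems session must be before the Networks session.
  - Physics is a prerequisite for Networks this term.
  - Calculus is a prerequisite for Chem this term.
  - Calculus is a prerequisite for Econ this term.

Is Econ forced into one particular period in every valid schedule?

Econ can be period 2 (e.g. Algebra -> period 1, Calculus -> period 1, Networks -> period 3, Chem -> period 2, Physics -> period 1, Econ -> period 2, Systems -> period 2) or period 3 (e.g. Physics=period 1; Networks=period 3; Chem=period 2; Econ=period 3; Systems=period 2; Algebra=period 1; Calculus=period 1).

No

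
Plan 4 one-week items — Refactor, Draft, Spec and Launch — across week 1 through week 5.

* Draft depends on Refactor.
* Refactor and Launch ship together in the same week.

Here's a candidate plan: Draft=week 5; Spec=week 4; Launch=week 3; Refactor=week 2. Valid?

Draft depends on Refactor — holds.
Refactor and Launch ship together in the same week — violated.

No — it violates: Refactor and Launch ship together in the same week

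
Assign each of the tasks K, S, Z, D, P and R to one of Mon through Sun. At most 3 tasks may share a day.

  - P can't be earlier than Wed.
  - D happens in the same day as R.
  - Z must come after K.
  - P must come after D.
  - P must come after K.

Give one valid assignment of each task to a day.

P -> Wed, K -> Mon, R -> Mon, S -> Tue, D -> Mon, Z -> Tue

Checking: K(Mon) before Z(Tue); D(Mon) before P(Wed); K(Mon) before P(Wed); D = R = Mon; P=Wed in [Wed,Sun]; max 3 per day (cap 3).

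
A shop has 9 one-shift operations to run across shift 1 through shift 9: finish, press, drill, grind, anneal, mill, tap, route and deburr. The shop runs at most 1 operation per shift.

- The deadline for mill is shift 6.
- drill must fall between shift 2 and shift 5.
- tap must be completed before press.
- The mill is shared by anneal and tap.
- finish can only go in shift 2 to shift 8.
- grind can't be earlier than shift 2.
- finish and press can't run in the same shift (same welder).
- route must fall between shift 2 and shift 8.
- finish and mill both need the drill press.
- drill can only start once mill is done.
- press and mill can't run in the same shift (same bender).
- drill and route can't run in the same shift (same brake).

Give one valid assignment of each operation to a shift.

tap -> shift 6; route -> shift 4; grind -> shift 5; press -> shift 7; anneal -> shift 8; mill -> shift 1; finish -> shift 3; deburr -> shift 9; drill -> shift 2

Checking: mill(shift 1) before drill(shift 2); tap(shift 6) before press(shift 7); drill(shift 2) != route(shift 4); finish(shift 3) != mill(shift 1); anneal(shift 8) != tap(shift 6); finish(shift 3) != press(shift 7); press(shift 7) != mill(shift 1); finish=shift 3 in [shift 2,shift 8]; drill=shift 2 in [shift 2,shift 5]; route=shift 4 in [shift 2,shift 8]; grind=shift 5 in [shift 2,shift 9]; mill=shift 1 in [shift 1,shift 6]; max 1 per shift (cap 1).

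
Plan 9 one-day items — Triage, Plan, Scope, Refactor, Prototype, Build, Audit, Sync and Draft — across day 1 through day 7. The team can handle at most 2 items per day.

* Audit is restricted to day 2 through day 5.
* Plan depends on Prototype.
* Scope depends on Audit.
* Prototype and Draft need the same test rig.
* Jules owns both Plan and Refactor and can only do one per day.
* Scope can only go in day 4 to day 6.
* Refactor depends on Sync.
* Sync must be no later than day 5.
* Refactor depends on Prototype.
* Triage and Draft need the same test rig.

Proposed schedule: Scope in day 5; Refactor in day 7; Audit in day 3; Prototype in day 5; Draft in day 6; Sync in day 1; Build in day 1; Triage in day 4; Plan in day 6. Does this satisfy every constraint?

Yes

Prototype and Draft need the same test rig — holds.
Jules owns both Plan and Refactor and can only do one per day — holds.
Audit is restricted to day 2 through day 5 — holds.
Refactor depends on Sync — holds.
Plan depends on Prototype — holds.
Refactor depends on Prototype — holds.
Scope can only go in day 4 to day 6 — holds.
Triage and Draft need the same test rig — holds.
Sync must be no later than day 5 — holds.
Scope depends on Audit — holds.
The team can handle at most 2 items per day — holds.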